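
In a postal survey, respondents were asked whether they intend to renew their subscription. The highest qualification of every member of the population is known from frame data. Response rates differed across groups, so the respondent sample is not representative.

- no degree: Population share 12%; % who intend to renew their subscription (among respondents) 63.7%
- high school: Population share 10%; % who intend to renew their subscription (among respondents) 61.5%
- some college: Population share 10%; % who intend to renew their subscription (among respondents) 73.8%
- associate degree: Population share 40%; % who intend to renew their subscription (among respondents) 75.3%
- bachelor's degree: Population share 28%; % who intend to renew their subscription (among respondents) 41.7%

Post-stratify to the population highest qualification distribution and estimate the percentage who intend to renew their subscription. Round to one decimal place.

63.0%

Weight each group's respondent value by its population share:
  no degree: 0.12 × 63.7 = 7.644
  high school: 0.1 × 61.5 = 6.15
  some college: 0.1 × 73.8 = 7.38
  associate degree: 0.4 × 75.3 = 30.12
  bachelor's degree: 0.28 × 41.7 = 11.676
Post-stratified estimate = 62.97 → 63.0%.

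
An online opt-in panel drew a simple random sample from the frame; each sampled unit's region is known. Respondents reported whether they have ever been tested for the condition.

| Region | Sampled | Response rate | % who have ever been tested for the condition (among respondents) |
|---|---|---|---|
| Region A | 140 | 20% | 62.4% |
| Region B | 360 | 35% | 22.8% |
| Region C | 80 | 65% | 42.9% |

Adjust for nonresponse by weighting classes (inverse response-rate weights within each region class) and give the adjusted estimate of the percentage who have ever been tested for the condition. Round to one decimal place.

35.1%

Inverse-response-rate weighting restores each class to its sampled count, so class totals weight by n_sampled:
  Region A: 140 × 62.4 = 8736
  Region B: 360 × 22.8 = 8208
  Region C: 80 × 42.9 = 3432
Adjusted estimate = 20,376 / 580 = 35.131 → 35.1%.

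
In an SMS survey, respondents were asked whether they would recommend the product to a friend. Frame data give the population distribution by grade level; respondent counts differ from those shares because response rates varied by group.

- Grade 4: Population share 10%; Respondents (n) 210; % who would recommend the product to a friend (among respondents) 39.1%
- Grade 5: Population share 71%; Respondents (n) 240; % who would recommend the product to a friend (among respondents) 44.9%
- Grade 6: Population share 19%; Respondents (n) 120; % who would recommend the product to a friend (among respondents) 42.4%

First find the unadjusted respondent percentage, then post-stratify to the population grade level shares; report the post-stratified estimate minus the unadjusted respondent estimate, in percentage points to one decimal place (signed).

Unadjusted (pooled respondent) estimate weights by respondent counts:
  (210/570)×39.1 + (240/570)×44.9 + (120/570)×42.4 = 42.2368%
Reweighting by population grade level shares:
  0.1×39.1 + 0.71×44.9 + 0.19×42.4 = 43.845%
Difference = 43.845 − 42.2368 = 1.6082 pp.

+1.6 percentage points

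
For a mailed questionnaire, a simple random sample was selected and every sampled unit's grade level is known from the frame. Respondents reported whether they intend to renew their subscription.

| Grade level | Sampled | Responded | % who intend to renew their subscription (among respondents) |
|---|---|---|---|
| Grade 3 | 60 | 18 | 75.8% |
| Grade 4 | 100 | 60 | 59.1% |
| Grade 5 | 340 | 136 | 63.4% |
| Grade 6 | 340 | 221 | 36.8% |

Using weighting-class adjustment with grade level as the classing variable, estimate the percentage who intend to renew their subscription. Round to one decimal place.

53.0%

Class response rates: Grade 3 18/60 = 30%, Grade 4 60/100 = 60%, Grade 5 136/340 = 40%, Grade 6 221/340 = 65%.
Weighting each respondent by the inverse class response rate inflates each class back to its sampled size, so the class weight is n_sampled:
  Grade 3: 60 × 75.8 = 4548
  Grade 4: 100 × 59.1 = 5910
  Grade 5: 340 × 63.4 = 21,556
  Grade 6: 340 × 36.8 = 12512
Adjusted estimate = 44,526 / 840 = 53.0071 → 53.0%.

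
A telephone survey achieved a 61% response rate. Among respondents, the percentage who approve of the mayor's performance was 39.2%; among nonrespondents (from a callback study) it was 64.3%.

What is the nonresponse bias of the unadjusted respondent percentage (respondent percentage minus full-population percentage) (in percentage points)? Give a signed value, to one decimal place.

-9.8 percentage points

Nonresponse fraction = 1 − 0.61 = 0.39.
Bias = (nonresponse fraction) × (respondent percentage − nonrespondent percentage)
     = 0.39 × (39.2 − 64.3) = 0.39 × -25.1 = -9.789.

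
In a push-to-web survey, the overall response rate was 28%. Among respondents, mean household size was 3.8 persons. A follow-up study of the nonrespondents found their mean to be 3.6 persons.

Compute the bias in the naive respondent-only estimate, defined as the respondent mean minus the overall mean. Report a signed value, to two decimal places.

Nonresponse fraction = 1 − 0.28 = 0.72.
Bias = (nonresponse fraction) × (respondent mean − nonrespondent mean)
     = 0.72 × (3.8 − 3.6) = 0.72 × 0.2 = 0.144.

+0.14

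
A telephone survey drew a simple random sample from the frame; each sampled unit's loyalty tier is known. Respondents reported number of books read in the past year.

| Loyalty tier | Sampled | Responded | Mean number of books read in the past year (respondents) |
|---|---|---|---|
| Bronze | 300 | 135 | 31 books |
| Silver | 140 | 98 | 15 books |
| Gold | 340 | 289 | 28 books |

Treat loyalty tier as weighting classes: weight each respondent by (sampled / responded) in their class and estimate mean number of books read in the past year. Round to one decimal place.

26.8

Response rates by class: Bronze 135/300 = 45%, Silver 98/140 = 70%, Gold 289/340 = 85%.
Each respondent's weight = sampled/responded in their class; summing within a class gives n_sampled, so:
  Bronze: 300 × 31 = 9300
  Silver: 140 × 15 = 2100
  Gold: 340 × 28 = 9520
Adjusted estimate = 20,920 / 780 = 26.8205 → 26.8.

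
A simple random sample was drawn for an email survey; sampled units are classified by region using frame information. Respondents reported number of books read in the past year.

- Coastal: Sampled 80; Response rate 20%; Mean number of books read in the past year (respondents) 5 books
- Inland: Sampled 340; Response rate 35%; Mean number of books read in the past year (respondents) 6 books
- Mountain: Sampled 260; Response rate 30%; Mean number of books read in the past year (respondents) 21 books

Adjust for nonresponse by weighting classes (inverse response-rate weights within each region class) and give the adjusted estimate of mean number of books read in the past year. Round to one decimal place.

11.6

With weight = n_sampled/n_responded per class, the weighted class total is n_sampled:
  Coastal: 80 × 5 = 400
  Inland: 340 × 6 = 2040
  Mountain: 260 × 21 = 5460
Adjusted estimate = 7900 / 680 = 11.6176 → 11.6.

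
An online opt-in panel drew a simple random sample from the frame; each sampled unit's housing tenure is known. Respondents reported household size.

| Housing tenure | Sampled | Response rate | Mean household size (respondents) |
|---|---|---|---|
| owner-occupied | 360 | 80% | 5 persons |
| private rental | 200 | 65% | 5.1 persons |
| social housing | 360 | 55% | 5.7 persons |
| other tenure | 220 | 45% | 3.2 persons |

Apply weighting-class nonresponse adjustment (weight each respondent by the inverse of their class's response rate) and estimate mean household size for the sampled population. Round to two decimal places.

4.89

Each respondent's weight = sampled/responded in their class; summing within a class gives n_sampled, so:
  owner-occupied: 360 × 5 = 1800
  private rental: 200 × 5.1 = 1020
  social housing: 360 × 5.7 = 2052
  other tenure: 220 × 3.2 = 704
Adjusted estimate = 5576 / 1,140 = 4.89123 → 4.89.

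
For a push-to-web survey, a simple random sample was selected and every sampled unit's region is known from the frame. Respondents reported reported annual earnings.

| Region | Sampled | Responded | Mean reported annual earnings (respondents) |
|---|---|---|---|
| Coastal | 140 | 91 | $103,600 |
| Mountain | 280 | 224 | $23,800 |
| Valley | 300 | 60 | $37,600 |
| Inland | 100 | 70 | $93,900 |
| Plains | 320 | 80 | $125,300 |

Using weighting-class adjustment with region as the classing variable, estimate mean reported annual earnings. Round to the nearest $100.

$71,900

Response rates by class: Coastal 91/140 = 65%, Mountain 224/280 = 80%, Valley 60/300 = 20%, Inland 70/100 = 70%, Plains 80/320 = 25%.
With weight = n_sampled/n_responded per class, the weighted class total is n_sampled:
  Coastal: 140 × 103,600 = 14,504,000
  Mountain: 280 × 23,800 = 6,664,000
  Valley: 300 × 37,600 = 11,280,000
  Inland: 100 × 93,900 = 9,390,000
  Plains: 320 × 125,300 = 40,096,000
Adjusted estimate = 81,934,000 / 1,140 = 71871.9 → $71,900.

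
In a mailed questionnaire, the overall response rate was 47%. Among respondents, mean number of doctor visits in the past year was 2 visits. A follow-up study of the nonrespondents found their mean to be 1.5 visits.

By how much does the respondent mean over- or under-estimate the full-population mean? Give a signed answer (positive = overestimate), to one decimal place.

Nonresponse fraction = 1 − 0.47 = 0.53.
Bias = (nonresponse fraction) × (respondent mean − nonrespondent mean)
     = 0.53 × (2 − 1.5) = 0.53 × 0.5 = 0.265.

+0.3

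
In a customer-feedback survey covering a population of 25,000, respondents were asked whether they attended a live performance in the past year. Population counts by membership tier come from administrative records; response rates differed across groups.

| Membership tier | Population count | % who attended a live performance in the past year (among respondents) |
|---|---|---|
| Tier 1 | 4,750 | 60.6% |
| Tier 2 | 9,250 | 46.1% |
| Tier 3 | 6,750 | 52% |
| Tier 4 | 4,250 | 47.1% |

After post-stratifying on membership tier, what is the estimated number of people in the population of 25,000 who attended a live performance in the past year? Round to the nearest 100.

Apply each group's respondent rate to its population count:
  Tier 1: 4,750 × 60.6% = 2878.5
  Tier 2: 9,250 × 46.1% = 4264.25
  Tier 3: 6,750 × 52% = 3510
  Tier 4: 4,250 × 47.1% = 2001.75
Estimated total = 12654.5 → 12,700.

12,700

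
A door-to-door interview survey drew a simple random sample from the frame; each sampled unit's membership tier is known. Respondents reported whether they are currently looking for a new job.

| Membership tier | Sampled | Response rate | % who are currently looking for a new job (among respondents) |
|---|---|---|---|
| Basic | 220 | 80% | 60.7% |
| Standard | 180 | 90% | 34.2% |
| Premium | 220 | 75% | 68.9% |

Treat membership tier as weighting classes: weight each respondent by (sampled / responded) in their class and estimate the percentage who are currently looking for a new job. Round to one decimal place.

Each respondent's weight = sampled/responded in their class; summing within a class gives n_sampled, so:
  Basic: 220 × 60.7 = 13,354
  Standard: 180 × 34.2 = 6156
  Premium: 220 × 68.9 = 15158
Adjusted estimate = 34,668 / 620 = 55.9161 → 55.9%.

55.9%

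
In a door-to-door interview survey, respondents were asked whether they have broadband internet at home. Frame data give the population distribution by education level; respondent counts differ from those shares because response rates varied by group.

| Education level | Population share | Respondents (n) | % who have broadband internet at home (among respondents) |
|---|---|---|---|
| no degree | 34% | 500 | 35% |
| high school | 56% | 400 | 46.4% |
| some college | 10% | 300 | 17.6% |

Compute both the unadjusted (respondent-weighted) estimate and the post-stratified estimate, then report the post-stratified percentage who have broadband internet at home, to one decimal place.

39.6%

Naive respondent-only estimate (weights = respondent counts):
  (500/1200)×35 + (400/1200)×46.4 + (300/1200)×17.6 = 34.45%
Post-stratifying to population shares instead:
  0.34×35 + 0.56×46.4 + 0.1×17.6 = 39.644%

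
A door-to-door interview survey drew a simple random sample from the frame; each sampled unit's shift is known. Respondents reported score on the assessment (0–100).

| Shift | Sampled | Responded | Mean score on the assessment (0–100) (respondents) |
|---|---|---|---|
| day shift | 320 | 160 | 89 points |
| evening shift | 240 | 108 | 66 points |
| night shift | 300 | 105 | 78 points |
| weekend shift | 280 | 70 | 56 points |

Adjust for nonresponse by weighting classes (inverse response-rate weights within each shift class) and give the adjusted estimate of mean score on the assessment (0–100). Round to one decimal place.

73.2

Response rates by class: day shift 160/320 = 50%, evening shift 108/240 = 45%, night shift 105/300 = 35%, weekend shift 70/280 = 25%.
With weight = n_sampled/n_responded per class, the weighted class total is n_sampled:
  day shift: 320 × 89 = 28,480
  evening shift: 240 × 66 = 15,840
  night shift: 300 × 78 = 23,400
  weekend shift: 280 × 56 = 15,680
Adjusted estimate = 83,400 / 1,140 = 73.1579 → 73.2.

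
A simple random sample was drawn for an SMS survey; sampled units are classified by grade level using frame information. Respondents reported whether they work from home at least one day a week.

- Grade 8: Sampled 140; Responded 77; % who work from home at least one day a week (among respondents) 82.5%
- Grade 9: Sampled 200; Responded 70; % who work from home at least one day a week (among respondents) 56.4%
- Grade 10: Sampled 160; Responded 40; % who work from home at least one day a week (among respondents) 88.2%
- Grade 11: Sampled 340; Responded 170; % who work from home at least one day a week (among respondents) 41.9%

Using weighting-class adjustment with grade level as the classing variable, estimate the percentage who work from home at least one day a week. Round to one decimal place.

60.9%

Class response rates: Grade 8 77/140 = 55%, Grade 9 70/200 = 35%, Grade 10 40/160 = 25%, Grade 11 170/340 = 50%.
Each respondent's weight = sampled/responded in their class; summing within a class gives n_sampled, so:
  Grade 8: 140 × 82.5 = 11,550
  Grade 9: 200 × 56.4 = 11,280
  Grade 10: 160 × 88.2 = 14,112
  Grade 11: 340 × 41.9 = 14,246
Adjusted estimate = 51,188 / 840 = 60.9381 → 60.9%.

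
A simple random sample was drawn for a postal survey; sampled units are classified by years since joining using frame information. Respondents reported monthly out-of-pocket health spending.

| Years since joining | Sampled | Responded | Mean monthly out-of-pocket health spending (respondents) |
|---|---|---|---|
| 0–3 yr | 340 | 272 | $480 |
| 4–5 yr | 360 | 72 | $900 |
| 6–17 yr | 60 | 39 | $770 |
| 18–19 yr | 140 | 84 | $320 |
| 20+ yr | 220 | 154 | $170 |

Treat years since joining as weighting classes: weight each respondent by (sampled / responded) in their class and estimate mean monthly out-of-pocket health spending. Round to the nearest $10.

$550

Response rates by class: 0–3 yr 272/340 = 80%, 4–5 yr 72/360 = 20%, 6–17 yr 39/60 = 65%, 18–19 yr 84/140 = 60%, 20+ yr 154/220 = 70%.
With weight = n_sampled/n_responded per class, the weighted class total is n_sampled:
  0–3 yr: 340 × 480 = 163,200
  4–5 yr: 360 × 900 = 324,000
  6–17 yr: 60 × 770 = 46,200
  18–19 yr: 140 × 320 = 44,800
  20+ yr: 220 × 170 = 37,400
Adjusted estimate = 615,600 / 1,120 = 549.643 → $550.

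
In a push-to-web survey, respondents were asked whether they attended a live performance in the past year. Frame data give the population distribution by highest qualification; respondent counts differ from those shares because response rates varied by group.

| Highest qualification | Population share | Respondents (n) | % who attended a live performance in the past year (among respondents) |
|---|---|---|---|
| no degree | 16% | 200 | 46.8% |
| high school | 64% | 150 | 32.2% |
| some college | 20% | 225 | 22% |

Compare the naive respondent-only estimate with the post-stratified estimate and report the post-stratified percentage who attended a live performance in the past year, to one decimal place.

Naive respondent-only estimate (weights = respondent counts):
  (200/575)×46.8 + (150/575)×32.2 + (225/575)×22 = 33.287%
Post-stratifying to population shares instead:
  0.16×46.8 + 0.64×32.2 + 0.2×22 = 32.496%

32.5%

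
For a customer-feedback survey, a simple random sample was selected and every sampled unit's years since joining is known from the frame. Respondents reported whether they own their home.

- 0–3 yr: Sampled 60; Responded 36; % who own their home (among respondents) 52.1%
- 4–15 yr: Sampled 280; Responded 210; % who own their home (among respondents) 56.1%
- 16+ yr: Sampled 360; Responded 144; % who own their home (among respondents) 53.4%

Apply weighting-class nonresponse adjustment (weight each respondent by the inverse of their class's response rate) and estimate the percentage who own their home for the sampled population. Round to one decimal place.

Response rates by class: 0–3 yr 36/60 = 60%, 4–15 yr 210/280 = 75%, 16+ yr 144/360 = 40%.
Each respondent's weight = sampled/responded in their class; summing within a class gives n_sampled, so:
  0–3 yr: 60 × 52.1 = 3126
  4–15 yr: 280 × 56.1 = 15,708
  16+ yr: 360 × 53.4 = 19,224
Adjusted estimate = 38,058 / 700 = 54.3686 → 54.4%.

54.4%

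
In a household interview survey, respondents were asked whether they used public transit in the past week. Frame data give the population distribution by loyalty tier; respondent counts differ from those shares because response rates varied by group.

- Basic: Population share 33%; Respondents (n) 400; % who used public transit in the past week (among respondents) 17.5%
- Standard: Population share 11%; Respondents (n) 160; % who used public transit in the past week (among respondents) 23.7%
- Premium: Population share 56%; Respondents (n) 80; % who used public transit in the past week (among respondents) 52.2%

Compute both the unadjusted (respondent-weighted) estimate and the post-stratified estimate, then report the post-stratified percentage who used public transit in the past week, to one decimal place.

37.6%

Unadjusted (pooled respondent) estimate weights by respondent counts:
  (400/640)×17.5 + (160/640)×23.7 + (80/640)×52.2 = 23.3875%
Post-stratified estimate weights by population shares:
  0.33×17.5 + 0.11×23.7 + 0.56×52.2 = 37.614%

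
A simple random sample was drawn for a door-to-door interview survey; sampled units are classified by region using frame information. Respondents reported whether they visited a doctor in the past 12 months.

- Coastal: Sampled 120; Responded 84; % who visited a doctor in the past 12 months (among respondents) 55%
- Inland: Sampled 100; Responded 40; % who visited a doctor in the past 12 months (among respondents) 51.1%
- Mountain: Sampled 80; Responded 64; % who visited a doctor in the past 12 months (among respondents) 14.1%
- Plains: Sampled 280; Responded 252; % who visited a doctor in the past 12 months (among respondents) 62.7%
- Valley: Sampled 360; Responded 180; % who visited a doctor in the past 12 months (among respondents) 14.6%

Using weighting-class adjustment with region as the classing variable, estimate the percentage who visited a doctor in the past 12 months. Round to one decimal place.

37.9%

Class response rates: Coastal 84/120 = 70%, Inland 40/100 = 40%, Mountain 64/80 = 80%, Plains 252/280 = 90%, Valley 180/360 = 50%.
Weighting each respondent by the inverse class response rate inflates each class back to its sampled size, so the class weight is n_sampled:
  Coastal: 120 × 55 = 6600
  Inland: 100 × 51.1 = 5110
  Mountain: 80 × 14.1 = 1128
  Plains: 280 × 62.7 = 17,556
  Valley: 360 × 14.6 = 5256
Adjusted estimate = 35,650 / 940 = 37.9255 → 37.9%.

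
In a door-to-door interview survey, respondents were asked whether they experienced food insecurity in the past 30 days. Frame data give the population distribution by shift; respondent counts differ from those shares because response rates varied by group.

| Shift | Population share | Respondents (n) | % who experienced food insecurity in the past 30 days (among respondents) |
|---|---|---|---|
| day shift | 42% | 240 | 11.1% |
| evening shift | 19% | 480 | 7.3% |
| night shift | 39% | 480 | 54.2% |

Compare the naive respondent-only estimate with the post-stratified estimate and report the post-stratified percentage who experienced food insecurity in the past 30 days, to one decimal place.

27.2%

Without adjustment, the pooled respondent share is:
  (240/1200)×11.1 + (480/1200)×7.3 + (480/1200)×54.2 = 26.82%
Reweighting by population shift shares:
  0.42×11.1 + 0.19×7.3 + 0.39×54.2 = 27.187%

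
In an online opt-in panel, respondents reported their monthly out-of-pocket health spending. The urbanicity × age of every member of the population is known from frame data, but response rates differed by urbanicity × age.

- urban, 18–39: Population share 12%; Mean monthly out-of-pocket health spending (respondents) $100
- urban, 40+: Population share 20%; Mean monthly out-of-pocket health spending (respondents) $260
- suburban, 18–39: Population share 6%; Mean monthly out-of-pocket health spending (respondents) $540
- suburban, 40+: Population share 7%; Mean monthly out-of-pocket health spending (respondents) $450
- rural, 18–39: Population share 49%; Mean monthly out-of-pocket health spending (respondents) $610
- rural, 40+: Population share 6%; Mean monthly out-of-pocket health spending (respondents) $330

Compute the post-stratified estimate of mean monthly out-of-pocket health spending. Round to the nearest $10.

$450

Reweight to the known urbanicity × age distribution:
  urban, 18–39: 0.12 × 100 = 12
  urban, 40+: 0.2 × 260 = 52
  suburban, 18–39: 0.06 × 540 = 32.4
  suburban, 40+: 0.07 × 450 = 31.5
  rural, 18–39: 0.49 × 610 = 298.9
  rural, 40+: 0.06 × 330 = 19.8
Post-stratified estimate = 446.6 → $450.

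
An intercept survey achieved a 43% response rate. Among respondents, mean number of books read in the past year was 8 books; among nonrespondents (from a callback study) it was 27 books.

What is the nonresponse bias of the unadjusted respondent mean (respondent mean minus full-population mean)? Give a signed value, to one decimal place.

-10.8

Nonresponse fraction = 1 − 0.43 = 0.57.
Bias = (nonresponse fraction) × (respondent mean − nonrespondent mean)
     = 0.57 × (8 − 27) = 0.57 × -19 = -10.83.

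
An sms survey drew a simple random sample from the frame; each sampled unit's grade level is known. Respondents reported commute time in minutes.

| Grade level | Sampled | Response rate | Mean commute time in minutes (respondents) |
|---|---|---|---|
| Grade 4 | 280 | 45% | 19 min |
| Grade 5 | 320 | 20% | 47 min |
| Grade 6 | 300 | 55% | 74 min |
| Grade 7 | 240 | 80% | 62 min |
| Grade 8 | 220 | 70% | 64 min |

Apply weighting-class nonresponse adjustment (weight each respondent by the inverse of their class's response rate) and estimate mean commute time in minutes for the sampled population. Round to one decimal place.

Each respondent's weight = sampled/responded in their class; summing within a class gives n_sampled, so:
  Grade 4: 280 × 19 = 5320
  Grade 5: 320 × 47 = 15,040
  Grade 6: 300 × 74 = 22,200
  Grade 7: 240 × 62 = 14,880
  Grade 8: 220 × 64 = 14,080
Adjusted estimate = 71,520 / 1,360 = 52.5882 → 52.6.

52.6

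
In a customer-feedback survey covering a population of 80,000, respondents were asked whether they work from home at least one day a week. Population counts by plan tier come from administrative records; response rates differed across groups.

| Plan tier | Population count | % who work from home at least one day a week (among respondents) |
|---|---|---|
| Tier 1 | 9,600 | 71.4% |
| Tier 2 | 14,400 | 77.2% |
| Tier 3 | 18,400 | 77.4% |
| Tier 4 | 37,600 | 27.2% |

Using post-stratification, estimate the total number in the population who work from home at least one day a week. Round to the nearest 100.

42,400

Each cell contributes its population count × the respondent rate:
  Tier 1: 9,600 × 71.4% = 6854.4
  Tier 2: 14,400 × 77.2% = 11116.8
  Tier 3: 18,400 × 77.4% = 14241.6
  Tier 4: 37,600 × 27.2% = 10227.2
Estimated total = 42,440 → 42,400.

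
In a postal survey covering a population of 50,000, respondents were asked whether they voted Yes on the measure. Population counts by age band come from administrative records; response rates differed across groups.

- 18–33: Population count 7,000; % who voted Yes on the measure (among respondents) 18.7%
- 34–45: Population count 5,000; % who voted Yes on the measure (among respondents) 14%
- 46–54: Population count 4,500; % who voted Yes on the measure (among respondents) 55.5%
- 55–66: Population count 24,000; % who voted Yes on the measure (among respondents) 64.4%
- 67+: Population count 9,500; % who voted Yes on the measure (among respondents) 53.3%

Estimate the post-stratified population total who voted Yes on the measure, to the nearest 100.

25,000

Each cell contributes its population count × the respondent rate:
  18–33: 7,000 × 18.7% = 1309
  34–45: 5,000 × 14% = 700
  46–54: 4,500 × 55.5% = 2497.5
  55–66: 24,000 × 64.4% = 15,456
  67+: 9,500 × 53.3% = 5063.5
Estimated total = 25,026 → 25,000.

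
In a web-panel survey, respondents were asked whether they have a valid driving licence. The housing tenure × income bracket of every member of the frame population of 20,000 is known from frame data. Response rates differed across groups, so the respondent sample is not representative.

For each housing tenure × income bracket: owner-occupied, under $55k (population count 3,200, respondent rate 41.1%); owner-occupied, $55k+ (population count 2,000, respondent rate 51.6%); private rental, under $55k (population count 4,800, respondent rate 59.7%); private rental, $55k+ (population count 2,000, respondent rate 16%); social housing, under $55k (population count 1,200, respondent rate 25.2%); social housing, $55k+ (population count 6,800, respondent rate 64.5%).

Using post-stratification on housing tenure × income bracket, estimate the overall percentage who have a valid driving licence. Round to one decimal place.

Each cell contributes population-share × respondent value:
  owner-occupied, under $55k: (3,200/20,000) × 41.1 = 6.576
  owner-occupied, $55k+: (2,000/20,000) × 51.6 = 5.16
  private rental, under $55k: (4,800/20,000) × 59.7 = 14.328
  private rental, $55k+: (2,000/20,000) × 16 = 1.6
  social housing, under $55k: (1,200/20,000) × 25.2 = 1.512
  social housing, $55k+: (6,800/20,000) × 64.5 = 21.93
Post-stratified estimate = 51.106 → 51.1%.

51.1%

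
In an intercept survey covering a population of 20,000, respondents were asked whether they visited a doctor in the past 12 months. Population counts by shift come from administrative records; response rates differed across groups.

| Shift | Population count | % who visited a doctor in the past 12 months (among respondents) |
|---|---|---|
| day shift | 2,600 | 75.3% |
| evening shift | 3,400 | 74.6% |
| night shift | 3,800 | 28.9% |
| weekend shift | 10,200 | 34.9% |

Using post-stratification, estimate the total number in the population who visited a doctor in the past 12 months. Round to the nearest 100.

Apply each group's respondent rate to its population count:
  day shift: 2,600 × 75.3% = 1957.8
  evening shift: 3,400 × 74.6% = 2536.4
  night shift: 3,800 × 28.9% = 1098.2
  weekend shift: 10,200 × 34.9% = 3559.8
Estimated total = 9152.2 → 9,200.

9,200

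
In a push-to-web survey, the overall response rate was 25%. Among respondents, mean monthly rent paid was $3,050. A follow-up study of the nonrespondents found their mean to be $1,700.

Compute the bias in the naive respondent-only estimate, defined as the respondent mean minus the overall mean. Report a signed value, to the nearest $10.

+$1,010

Nonresponse fraction = 1 − 0.25 = 0.75.
Bias = (nonresponse fraction) × (respondent mean − nonrespondent mean)
     = 0.75 × (3050 − 1700) = 0.75 × 1350 = 1012.5.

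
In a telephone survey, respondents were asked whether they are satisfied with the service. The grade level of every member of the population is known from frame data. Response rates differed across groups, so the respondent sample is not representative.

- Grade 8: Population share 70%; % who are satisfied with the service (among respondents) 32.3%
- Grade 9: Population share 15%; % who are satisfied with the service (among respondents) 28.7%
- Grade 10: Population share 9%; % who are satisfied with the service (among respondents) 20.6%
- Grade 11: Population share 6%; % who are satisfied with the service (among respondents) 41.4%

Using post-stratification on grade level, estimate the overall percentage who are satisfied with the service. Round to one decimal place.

31.3%

Reweight to the known grade level distribution:
  Grade 8: 0.7 × 32.3 = 22.61
  Grade 9: 0.15 × 28.7 = 4.305
  Grade 10: 0.09 × 20.6 = 1.854
  Grade 11: 0.06 × 41.4 = 2.484
Post-stratified estimate = 31.253 → 31.3%.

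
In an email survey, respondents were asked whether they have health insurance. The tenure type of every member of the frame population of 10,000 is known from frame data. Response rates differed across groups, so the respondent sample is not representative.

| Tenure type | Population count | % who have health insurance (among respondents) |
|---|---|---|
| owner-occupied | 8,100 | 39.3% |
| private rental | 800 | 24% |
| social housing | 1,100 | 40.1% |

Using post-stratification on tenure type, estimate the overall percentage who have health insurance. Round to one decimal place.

Each cell contributes population-share × respondent value:
  owner-occupied: (8,100/10,000) × 39.3 = 31.833
  private rental: (800/10,000) × 24 = 1.92
  social housing: (1,100/10,000) × 40.1 = 4.411
Post-stratified estimate = 38.164 → 38.2%.

38.2%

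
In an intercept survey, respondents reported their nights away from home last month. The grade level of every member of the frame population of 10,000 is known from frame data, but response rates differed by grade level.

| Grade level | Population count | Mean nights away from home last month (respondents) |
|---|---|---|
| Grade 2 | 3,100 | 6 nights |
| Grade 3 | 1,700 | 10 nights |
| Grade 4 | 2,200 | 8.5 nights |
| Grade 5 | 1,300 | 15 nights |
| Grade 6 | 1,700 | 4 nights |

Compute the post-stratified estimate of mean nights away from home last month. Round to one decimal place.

8.1

Each cell contributes population-share × respondent value:
  Grade 2: (3,100/10,000) × 6 = 1.86
  Grade 3: (1,700/10,000) × 10 = 1.7
  Grade 4: (2,200/10,000) × 8.5 = 1.87
  Grade 5: (1,300/10,000) × 15 = 1.95
  Grade 6: (1,700/10,000) × 4 = 0.68
Post-stratified estimate = 8.06 → 8.1.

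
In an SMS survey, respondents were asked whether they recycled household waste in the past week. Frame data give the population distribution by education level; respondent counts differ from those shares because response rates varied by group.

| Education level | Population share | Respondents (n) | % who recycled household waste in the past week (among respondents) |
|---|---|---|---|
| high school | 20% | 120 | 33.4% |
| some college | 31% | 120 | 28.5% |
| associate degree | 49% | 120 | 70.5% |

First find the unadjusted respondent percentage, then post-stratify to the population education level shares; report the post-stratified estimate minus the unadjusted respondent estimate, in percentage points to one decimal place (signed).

+5.9 percentage points

Without adjustment, the pooled respondent share is:
  (120/360)×33.4 + (120/360)×28.5 + (120/360)×70.5 = 44.1333%
Post-stratifying to population shares instead:
  0.2×33.4 + 0.31×28.5 + 0.49×70.5 = 50.06%
Difference = 50.06 − 44.1333 = 5.9267 pp.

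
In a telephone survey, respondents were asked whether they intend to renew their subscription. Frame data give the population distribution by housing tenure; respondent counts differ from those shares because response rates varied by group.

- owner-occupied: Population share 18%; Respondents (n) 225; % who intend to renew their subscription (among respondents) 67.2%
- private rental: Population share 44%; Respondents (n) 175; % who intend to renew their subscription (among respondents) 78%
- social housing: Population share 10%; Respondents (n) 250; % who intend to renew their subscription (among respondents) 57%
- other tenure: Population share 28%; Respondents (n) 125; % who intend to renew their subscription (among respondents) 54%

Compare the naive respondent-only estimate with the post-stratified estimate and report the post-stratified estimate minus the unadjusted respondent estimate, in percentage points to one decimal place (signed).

Without adjustment, the pooled respondent share is:
  (225/775)×67.2 + (175/775)×78 + (250/775)×57 + (125/775)×54 = 64.2194%
Post-stratified estimate weights by population shares:
  0.18×67.2 + 0.44×78 + 0.1×57 + 0.28×54 = 67.236%
Difference = 67.236 − 64.2194 = 3.0166 pp.

+3.0 percentage points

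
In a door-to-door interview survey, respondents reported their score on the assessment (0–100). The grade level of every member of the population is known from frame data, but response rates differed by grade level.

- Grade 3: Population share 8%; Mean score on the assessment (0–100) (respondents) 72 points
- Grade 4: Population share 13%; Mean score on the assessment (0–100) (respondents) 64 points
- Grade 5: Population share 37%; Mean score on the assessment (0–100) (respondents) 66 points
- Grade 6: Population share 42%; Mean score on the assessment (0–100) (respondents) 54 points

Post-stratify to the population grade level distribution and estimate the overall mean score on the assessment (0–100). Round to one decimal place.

61.2

Reweight to the known grade level distribution:
  Grade 3: 0.08 × 72 = 5.76
  Grade 4: 0.13 × 64 = 8.32
  Grade 5: 0.37 × 66 = 24.42
  Grade 6: 0.42 × 54 = 22.68
Post-stratified estimate = 61.18 → 61.2.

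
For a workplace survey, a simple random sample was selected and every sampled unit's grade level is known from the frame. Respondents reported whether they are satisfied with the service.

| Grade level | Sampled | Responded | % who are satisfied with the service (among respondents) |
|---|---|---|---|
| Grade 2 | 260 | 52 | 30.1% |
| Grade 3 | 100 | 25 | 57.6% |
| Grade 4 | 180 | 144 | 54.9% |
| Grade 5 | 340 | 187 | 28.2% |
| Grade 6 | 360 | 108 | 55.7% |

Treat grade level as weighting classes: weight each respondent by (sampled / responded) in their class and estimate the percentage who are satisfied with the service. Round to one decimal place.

42.8%

Response rates by class: Grade 2 52/260 = 20%, Grade 3 25/100 = 25%, Grade 4 144/180 = 80%, Grade 5 187/340 = 55%, Grade 6 108/360 = 30%.
With weight = n_sampled/n_responded per class, the weighted class total is n_sampled:
  Grade 2: 260 × 30.1 = 7826
  Grade 3: 100 × 57.6 = 5760
  Grade 4: 180 × 54.9 = 9882
  Grade 5: 340 × 28.2 = 9588
  Grade 6: 360 × 55.7 = 20,052
Adjusted estimate = 53,108 / 1,240 = 42.829 → 42.8%.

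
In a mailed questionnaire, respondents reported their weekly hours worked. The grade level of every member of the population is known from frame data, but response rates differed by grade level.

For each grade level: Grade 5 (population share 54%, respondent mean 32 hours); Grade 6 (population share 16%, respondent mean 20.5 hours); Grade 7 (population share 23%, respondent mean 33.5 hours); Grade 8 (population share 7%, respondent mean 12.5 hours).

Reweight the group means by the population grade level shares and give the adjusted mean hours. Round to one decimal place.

29.1

Post-stratification weights by population share, not respondent share:
  Grade 5: 0.54 × 32 = 17.28
  Grade 6: 0.16 × 20.5 = 3.28
  Grade 7: 0.23 × 33.5 = 7.705
  Grade 8: 0.07 × 12.5 = 0.875
Post-stratified estimate = 29.14 → 29.1.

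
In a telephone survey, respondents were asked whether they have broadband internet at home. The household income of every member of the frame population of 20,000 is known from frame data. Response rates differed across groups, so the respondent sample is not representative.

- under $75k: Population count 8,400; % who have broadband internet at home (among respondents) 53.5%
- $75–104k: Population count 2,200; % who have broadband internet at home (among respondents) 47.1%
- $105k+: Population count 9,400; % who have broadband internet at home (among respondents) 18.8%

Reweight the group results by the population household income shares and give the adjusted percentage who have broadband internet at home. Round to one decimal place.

Weight each group's respondent value by its population share:
  under $75k: (8,400/20,000) × 53.5 = 22.47
  $75–104k: (2,200/20,000) × 47.1 = 5.181
  $105k+: (9,400/20,000) × 18.8 = 8.836
Post-stratified estimate = 36.487 → 36.5%.

36.5%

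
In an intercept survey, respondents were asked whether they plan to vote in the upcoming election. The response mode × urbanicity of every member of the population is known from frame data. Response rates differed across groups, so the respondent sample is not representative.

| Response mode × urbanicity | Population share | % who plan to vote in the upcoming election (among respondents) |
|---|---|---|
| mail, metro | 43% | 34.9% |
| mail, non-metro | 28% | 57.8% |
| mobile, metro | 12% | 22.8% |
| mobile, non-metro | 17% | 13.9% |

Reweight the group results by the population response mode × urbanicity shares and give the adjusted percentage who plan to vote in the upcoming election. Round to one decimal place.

Weight each group's respondent value by its population share:
  mail, metro: 0.43 × 34.9 = 15.007
  mail, non-metro: 0.28 × 57.8 = 16.184
  mobile, metro: 0.12 × 22.8 = 2.736
  mobile, non-metro: 0.17 × 13.9 = 2.363
Post-stratified estimate = 36.29 → 36.3%.

36.3%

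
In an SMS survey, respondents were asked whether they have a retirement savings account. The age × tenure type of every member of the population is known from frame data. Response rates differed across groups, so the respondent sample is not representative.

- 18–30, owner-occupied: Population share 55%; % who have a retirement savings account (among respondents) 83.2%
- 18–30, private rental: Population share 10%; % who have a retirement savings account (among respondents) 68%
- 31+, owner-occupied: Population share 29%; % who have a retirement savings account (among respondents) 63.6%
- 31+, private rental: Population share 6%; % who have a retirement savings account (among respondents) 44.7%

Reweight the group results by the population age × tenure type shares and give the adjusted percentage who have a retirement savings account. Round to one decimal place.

Post-stratification weights by population share, not respondent share:
  18–30, owner-occupied: 0.55 × 83.2 = 45.76
  18–30, private rental: 0.1 × 68 = 6.8
  31+, owner-occupied: 0.29 × 63.6 = 18.444
  31+, private rental: 0.06 × 44.7 = 2.682
Post-stratified estimate = 73.686 → 73.7%.

73.7%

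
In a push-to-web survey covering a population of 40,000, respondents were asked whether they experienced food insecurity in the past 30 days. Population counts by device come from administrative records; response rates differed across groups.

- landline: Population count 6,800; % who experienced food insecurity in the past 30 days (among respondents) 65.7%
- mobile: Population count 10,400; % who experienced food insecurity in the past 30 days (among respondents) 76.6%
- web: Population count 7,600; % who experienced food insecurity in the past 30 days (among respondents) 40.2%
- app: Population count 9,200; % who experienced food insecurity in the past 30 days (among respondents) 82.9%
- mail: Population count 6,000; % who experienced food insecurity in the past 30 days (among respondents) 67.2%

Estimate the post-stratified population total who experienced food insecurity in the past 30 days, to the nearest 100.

Estimated count per cell = population count × respondent percentage:
  landline: 6,800 × 65.7% = 4467.6
  mobile: 10,400 × 76.6% = 7966.4
  web: 7,600 × 40.2% = 3055.2
  app: 9,200 × 82.9% = 7626.8
  mail: 6,000 × 67.2% = 4032
Estimated total = 27,148 → 27,100.

27,100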